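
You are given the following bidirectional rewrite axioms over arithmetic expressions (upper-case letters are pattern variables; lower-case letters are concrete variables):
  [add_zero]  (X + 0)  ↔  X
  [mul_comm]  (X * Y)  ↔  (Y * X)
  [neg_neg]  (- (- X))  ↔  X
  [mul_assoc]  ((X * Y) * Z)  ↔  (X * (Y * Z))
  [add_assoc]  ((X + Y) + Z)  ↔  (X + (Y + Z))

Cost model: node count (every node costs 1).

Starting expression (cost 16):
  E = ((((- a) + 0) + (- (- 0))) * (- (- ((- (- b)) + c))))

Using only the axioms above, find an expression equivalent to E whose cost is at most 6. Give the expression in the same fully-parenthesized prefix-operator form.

((- a) * (b + c))   [cost 6]

step 1: neg_neg (→) rewrites (- (- ((- (- b)) + c))) into ((- (- b)) + c), now ((((- a) + 0) + (- (- 0))) * ((- (- b)) + c))
step 2: neg_neg (→) rewrites (- (- 0)) into 0, now ((((- a) + 0) + 0) * ((- (- b)) + c))
step 3: add_zero (→) rewrites (((- a) + 0) + 0) into ((- a) + 0), now (((- a) + 0) * ((- (- b)) + c))
step 4: add_zero (→) rewrites ((- a) + 0) into (- a), now ((- a) * ((- (- b)) + c))
step 5: neg_neg (→) rewrites (- (- b)) into b, reaching cost 6 (bound 6)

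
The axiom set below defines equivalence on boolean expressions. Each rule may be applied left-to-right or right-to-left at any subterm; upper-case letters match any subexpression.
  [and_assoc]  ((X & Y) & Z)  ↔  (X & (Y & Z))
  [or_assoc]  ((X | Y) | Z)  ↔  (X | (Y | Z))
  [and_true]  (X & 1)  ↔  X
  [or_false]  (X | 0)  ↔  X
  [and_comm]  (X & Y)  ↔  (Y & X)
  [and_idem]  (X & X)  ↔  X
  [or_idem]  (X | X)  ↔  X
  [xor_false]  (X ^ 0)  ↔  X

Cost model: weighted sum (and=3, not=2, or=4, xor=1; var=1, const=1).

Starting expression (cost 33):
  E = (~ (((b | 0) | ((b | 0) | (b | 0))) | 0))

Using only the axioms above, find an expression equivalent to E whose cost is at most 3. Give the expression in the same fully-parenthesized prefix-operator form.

(~ b)   [cost 3]

step 1: or_idem (→) rewrites ((b | 0) | (b | 0)) into (b | 0), now (~ (((b | 0) | (b | 0)) | 0))
step 2: or_idem (→) rewrites ((b | 0) | (b | 0)) into (b | 0), now (~ ((b | 0) | 0))
step 3: or_false (→) rewrites (b | 0) into b, now (~ (b | 0))
step 4: or_false (→) rewrites (b | 0) into b, reaching cost 3 (bound 3)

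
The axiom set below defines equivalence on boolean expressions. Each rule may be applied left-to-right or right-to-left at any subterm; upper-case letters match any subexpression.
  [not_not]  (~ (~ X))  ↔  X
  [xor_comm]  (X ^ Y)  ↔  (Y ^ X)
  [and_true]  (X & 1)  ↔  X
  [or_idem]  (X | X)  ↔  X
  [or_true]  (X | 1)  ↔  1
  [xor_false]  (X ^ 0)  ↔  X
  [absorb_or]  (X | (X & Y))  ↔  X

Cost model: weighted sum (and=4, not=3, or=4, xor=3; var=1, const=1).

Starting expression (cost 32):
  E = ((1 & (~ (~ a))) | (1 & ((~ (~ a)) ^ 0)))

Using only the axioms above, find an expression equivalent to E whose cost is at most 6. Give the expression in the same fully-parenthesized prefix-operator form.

(1 & a)   [cost 6]

(1) ((~ (~ a)) ^ 0)  =[xor_false →]=  (~ (~ a))    ⊢ ((1 & (~ (~ a))) | (1 & (~ (~ a))))
(2) ((1 & (~ (~ a))) | (1 & (~ (~ a))))  =[or_idem →]=  (1 & (~ (~ a)))
(3) (~ (~ a))  =[not_not →]=  a    ⊢ cost 6, within 6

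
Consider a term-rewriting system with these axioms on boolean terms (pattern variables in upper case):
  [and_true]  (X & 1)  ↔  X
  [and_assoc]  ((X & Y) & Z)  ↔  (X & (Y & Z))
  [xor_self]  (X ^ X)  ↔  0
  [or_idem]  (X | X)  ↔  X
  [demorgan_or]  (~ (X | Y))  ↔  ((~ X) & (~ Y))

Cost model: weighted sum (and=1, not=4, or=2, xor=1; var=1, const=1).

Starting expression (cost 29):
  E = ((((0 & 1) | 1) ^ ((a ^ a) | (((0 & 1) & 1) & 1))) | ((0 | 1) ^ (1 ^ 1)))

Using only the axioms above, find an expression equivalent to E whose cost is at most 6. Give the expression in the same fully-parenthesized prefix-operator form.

step 1: and_true (→) rewrites (((0 & 1) & 1) & 1) into ((0 & 1) & 1), now ((((0 & 1) | 1) ^ ((a ^ a) | ((0 & 1) & 1))) | ((0 | 1) ^ (1 ^ 1)))
step 2: xor_self (→) rewrites (1 ^ 1) into 0, now ((((0 & 1) | 1) ^ ((a ^ a) | ((0 & 1) & 1))) | ((0 | 1) ^ 0))
step 3: and_true (→) rewrites ((0 & 1) & 1) into (0 & 1), now ((((0 & 1) | 1) ^ ((a ^ a) | (0 & 1))) | ((0 | 1) ^ 0))
step 4: xor_self (→) rewrites (a ^ a) into 0, now ((((0 & 1) | 1) ^ (0 | (0 & 1))) | ((0 | 1) ^ 0))
step 5: and_true (→) rewrites (0 & 1) into 0, now ((((0 & 1) | 1) ^ (0 | 0)) | ((0 | 1) ^ 0))
step 6: and_true (→) rewrites (0 & 1) into 0, now (((0 | 1) ^ (0 | 0)) | ((0 | 1) ^ 0))
step 7: or_idem (→) rewrites (0 | 0) into 0, now (((0 | 1) ^ 0) | ((0 | 1) ^ 0))
step 8: or_idem (→) rewrites (((0 | 1) ^ 0) | ((0 | 1) ^ 0)) into ((0 | 1) ^ 0), reaching cost 6 (bound 6)

((0 | 1) ^ 0)   [cost 6]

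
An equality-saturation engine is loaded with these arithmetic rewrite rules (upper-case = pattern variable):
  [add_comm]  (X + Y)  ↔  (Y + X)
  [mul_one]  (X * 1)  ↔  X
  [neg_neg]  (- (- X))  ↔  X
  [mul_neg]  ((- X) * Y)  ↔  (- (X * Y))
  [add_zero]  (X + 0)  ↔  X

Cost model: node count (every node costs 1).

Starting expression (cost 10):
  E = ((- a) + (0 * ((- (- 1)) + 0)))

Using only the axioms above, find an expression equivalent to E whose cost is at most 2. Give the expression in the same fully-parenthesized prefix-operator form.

1. [add_zero →] ((- (- 1)) + 0)  →  (- (- 1));  E = ((- a) + (0 * (- (- 1))))
2. [neg_neg →] (- (- 1))  →  1;  E = ((- a) + (0 * 1))
3. [mul_one →] (0 * 1)  →  0;  E = ((- a) + 0)
4. [add_zero →] ((- a) + 0)  →  (- a);  cost 2 ≤ 2, done

(- a)   [cost 2]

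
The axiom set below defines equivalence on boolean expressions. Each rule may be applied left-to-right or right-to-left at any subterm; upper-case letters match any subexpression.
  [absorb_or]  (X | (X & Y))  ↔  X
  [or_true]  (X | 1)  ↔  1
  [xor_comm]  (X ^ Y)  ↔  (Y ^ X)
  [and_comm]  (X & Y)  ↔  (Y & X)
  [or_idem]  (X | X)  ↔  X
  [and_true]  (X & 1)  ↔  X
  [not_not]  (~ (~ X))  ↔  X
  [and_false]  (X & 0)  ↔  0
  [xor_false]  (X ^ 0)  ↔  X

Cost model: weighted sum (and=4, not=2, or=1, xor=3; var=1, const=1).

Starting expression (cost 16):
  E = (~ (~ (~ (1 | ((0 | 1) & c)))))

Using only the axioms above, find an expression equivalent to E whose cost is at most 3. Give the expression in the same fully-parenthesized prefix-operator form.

step 1: or_true (→) rewrites (0 | 1) into 1, now (~ (~ (~ (1 | (1 & c)))))
step 2: not_not (→) rewrites (~ (~ (1 | (1 & c)))) into (1 | (1 & c)), now (~ (1 | (1 & c)))
step 3: absorb_or (→) rewrites (1 | (1 & c)) into 1, reaching cost 3 (bound 3)

(~ 1)   [cost 3]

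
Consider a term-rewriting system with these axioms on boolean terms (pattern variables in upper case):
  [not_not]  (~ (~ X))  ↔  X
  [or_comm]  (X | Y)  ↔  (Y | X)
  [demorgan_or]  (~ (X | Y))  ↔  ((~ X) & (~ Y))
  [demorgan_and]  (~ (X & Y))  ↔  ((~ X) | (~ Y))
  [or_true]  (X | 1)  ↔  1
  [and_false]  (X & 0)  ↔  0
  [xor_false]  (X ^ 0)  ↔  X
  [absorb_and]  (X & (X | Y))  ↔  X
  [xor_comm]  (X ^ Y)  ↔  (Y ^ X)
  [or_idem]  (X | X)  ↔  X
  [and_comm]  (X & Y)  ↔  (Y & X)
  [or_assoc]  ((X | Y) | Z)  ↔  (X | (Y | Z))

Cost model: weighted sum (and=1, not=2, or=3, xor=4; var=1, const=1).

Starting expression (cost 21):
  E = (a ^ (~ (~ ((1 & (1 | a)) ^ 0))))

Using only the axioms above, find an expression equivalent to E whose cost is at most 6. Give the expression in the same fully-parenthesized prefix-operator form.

(a ^ 1)   [cost 6]

step 1: xor_false (→) rewrites ((1 & (1 | a)) ^ 0) into (1 & (1 | a)), now (a ^ (~ (~ (1 & (1 | a)))))
step 2: absorb_and (→) rewrites (1 & (1 | a)) into 1, now (a ^ (~ (~ 1)))
step 3: not_not (→) rewrites (~ (~ 1)) into 1, reaching cost 6 (bound 6)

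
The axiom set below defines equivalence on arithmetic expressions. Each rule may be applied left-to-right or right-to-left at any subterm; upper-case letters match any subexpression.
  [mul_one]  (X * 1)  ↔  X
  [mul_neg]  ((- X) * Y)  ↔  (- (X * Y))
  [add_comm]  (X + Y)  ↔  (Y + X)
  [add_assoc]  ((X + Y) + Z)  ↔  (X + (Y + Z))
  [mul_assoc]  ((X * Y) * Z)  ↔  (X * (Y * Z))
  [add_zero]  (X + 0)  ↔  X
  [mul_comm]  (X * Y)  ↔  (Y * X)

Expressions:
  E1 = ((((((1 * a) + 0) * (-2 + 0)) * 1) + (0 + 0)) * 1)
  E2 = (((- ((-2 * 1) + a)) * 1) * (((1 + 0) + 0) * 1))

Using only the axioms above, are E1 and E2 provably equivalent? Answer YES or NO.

NO

All listed rules preserve value, hence provable equivalence implies equal values everywhere; look for a separating assignment.
a=0 gives E1 ↦ 0, E2 ↦ 2; values differ ⇒ not provably equivalent.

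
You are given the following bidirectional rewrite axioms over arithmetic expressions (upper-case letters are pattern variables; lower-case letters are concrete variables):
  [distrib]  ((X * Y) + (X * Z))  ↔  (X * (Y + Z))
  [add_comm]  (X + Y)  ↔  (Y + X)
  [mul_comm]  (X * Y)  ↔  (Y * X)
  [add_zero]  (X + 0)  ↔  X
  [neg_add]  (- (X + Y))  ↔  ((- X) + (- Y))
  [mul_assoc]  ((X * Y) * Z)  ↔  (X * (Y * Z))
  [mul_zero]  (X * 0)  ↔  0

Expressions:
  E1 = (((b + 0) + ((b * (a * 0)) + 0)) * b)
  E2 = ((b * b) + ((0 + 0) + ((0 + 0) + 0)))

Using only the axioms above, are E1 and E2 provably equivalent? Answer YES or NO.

YES

(1) ((b * (a * 0)) + 0)  =[add_zero →]=  (b * (a * 0))    ⊢ (((b + 0) + (b * (a * 0))) * b)
(2) (a * 0)  =[mul_zero →]=  0    ⊢ (((b + 0) + (b * 0)) * b)
(3) (b + 0)  =[add_zero →]=  b    ⊢ ((b + (b * 0)) * b)
(4) ((b + (b * 0)) * b)  =[mul_comm →]=  (b * (b + (b * 0)))
(5) (b * 0)  =[mul_zero →]=  0    ⊢ (b * (b + 0))
(6) (b + 0)  =[add_zero →]=  b    ⊢ (b * b)
(7) (b * b)  =[add_zero ←]=  ((b * b) + 0)
(8) 0  =[add_zero ←]=  (0 + 0)    ⊢ ((b * b) + (0 + 0))
(9) (0 + 0)  =[add_zero ←]=  ((0 + 0) + 0)    ⊢ ((b * b) + ((0 + 0) + 0))
(10) 0  =[add_zero ←]=  (0 + 0)    ⊢ ((b * b) + ((0 + 0) + (0 + 0)))
(11) (0 + 0)  =[add_zero ←]=  ((0 + 0) + 0)    ⊢ E2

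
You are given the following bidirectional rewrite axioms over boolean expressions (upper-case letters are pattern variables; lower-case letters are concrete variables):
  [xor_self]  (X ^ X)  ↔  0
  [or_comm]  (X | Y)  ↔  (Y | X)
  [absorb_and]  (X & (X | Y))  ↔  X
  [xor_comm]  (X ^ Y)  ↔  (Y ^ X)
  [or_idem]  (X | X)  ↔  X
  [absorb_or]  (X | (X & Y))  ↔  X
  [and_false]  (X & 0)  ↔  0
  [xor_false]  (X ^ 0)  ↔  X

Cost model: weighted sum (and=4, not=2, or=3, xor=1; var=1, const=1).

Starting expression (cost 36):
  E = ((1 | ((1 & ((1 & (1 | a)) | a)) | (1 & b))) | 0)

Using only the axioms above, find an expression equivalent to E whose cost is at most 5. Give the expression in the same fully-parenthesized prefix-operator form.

(0 | 1)   [cost 5]

step 1: absorb_and (→) rewrites (1 & (1 | a)) into 1, now ((1 | ((1 & (1 | a)) | (1 & b))) | 0)
step 2: absorb_and (→) rewrites (1 & (1 | a)) into 1, now ((1 | (1 | (1 & b))) | 0)
step 3: or_comm (→) rewrites ((1 | (1 | (1 & b))) | 0) into (0 | (1 | (1 | (1 & b))))
step 4: absorb_or (→) rewrites (1 | (1 & b)) into 1, now (0 | (1 | 1))
step 5: or_idem (→) rewrites (1 | 1) into 1, reaching cost 5 (bound 5)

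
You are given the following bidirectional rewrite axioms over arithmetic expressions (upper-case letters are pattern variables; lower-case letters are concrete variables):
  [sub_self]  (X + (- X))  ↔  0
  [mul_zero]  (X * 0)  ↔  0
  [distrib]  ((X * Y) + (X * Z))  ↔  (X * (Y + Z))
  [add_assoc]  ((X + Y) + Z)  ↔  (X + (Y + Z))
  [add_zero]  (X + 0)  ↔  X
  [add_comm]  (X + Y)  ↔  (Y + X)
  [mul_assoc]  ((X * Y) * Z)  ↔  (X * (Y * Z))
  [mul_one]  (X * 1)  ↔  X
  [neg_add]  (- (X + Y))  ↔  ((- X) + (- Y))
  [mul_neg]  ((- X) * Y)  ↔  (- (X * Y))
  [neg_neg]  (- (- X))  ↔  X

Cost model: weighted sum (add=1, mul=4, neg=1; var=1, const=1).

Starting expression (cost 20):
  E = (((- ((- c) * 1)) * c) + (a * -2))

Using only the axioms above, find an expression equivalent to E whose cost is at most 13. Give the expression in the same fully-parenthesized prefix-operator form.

((a * -2) + (c * c))   [cost 13]

step 1: mul_one (→) rewrites ((- c) * 1) into (- c), now (((- (- c)) * c) + (a * -2))
step 2: add_comm (→) rewrites (((- (- c)) * c) + (a * -2)) into ((a * -2) + ((- (- c)) * c))
step 3: neg_neg (→) rewrites (- (- c)) into c, reaching cost 13 (bound 13)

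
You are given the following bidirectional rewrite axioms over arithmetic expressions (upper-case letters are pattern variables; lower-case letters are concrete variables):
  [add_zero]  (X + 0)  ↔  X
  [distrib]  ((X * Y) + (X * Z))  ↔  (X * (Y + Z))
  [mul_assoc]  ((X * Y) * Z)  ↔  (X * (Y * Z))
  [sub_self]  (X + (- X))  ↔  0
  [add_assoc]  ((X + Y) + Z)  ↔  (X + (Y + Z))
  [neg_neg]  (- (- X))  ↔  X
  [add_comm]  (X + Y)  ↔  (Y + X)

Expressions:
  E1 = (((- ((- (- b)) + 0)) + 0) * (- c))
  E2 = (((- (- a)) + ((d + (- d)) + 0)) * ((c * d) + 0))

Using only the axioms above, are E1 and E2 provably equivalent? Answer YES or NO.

Every axiom is a valid identity, so a rewrite proof would force E1 and E2 to agree under every assignment.
At a=0, b=1, c=1, d=0: E1 = 1 but E2 = 0; they differ, so no derivation exists.

NO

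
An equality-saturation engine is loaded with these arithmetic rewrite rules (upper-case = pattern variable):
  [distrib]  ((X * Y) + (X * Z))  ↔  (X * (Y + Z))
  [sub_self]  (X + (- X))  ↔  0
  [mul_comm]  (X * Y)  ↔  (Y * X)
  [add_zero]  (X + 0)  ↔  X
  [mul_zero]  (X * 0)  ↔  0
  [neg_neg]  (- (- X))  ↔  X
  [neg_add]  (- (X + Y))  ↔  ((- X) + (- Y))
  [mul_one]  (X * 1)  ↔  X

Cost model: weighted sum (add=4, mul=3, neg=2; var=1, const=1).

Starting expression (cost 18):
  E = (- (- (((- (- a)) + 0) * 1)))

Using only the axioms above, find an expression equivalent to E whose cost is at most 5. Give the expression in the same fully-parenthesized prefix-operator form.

(- (- a))   [cost 5]

1. [neg_neg →] (- (- a))  →  a;  E = (- (- ((a + 0) * 1)))
2. [mul_one →] ((a + 0) * 1)  →  (a + 0);  E = (- (- (a + 0)))
3. [add_zero →] (a + 0)  →  a;  cost 5 ≤ 5, done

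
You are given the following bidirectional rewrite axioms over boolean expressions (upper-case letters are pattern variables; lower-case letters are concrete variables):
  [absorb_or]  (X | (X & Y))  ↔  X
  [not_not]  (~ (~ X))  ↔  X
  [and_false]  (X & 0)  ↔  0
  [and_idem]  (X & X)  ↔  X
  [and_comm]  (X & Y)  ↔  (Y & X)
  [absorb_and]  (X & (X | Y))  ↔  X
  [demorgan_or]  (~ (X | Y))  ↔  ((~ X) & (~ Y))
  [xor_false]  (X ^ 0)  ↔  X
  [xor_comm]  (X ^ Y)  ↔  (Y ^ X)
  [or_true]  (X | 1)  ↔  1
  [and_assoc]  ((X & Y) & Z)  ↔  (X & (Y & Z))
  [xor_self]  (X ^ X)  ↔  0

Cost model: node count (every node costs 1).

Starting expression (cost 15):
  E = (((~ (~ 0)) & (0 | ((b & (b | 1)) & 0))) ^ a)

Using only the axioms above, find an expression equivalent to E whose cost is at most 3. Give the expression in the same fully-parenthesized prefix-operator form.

step 1: absorb_and (→) rewrites (b & (b | 1)) into b, now (((~ (~ 0)) & (0 | (b & 0))) ^ a)
step 2: and_false (→) rewrites (b & 0) into 0, now (((~ (~ 0)) & (0 | 0)) ^ a)
step 3: not_not (→) rewrites (~ (~ 0)) into 0, now ((0 & (0 | 0)) ^ a)
step 4: absorb_and (→) rewrites (0 & (0 | 0)) into 0, reaching cost 3 (bound 3)

(0 ^ a)   [cost 3]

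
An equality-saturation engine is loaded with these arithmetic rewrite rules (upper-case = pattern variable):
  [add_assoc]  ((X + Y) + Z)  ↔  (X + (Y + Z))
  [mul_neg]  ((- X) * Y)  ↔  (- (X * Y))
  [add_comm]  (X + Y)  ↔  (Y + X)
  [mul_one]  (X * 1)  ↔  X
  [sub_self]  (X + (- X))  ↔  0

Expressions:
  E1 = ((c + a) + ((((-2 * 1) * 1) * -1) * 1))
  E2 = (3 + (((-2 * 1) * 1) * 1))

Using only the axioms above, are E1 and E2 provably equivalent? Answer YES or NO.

NO

Every axiom is a valid identity, so a rewrite proof would force E1 and E2 to agree under every assignment.
At a=0, c=0: E1 = 2 but E2 = 1; they differ, so no derivation exists.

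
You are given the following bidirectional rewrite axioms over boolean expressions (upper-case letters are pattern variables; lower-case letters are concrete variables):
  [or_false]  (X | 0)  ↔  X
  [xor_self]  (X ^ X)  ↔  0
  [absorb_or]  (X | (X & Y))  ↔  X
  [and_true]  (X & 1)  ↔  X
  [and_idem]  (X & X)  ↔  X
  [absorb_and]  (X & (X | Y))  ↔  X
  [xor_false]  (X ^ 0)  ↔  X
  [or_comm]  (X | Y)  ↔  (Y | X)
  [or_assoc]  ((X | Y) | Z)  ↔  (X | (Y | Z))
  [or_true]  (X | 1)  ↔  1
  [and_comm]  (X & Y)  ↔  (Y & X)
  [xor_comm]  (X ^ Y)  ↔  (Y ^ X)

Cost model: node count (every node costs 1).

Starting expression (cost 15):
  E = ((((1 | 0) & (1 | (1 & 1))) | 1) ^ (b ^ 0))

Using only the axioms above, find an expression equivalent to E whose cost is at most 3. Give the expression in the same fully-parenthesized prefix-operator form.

(1 ^ b)   [cost 3]

step 1: absorb_or (→) rewrites (1 | (1 & 1)) into 1, now ((((1 | 0) & 1) | 1) ^ (b ^ 0))
step 2: and_true (→) rewrites ((1 | 0) & 1) into (1 | 0), now (((1 | 0) | 1) ^ (b ^ 0))
step 3: xor_false (→) rewrites (b ^ 0) into b, now (((1 | 0) | 1) ^ b)
step 4: or_false (→) rewrites (1 | 0) into 1, now ((1 | 1) ^ b)
step 5: or_true (→) rewrites (1 | 1) into 1, reaching cost 3 (bound 3)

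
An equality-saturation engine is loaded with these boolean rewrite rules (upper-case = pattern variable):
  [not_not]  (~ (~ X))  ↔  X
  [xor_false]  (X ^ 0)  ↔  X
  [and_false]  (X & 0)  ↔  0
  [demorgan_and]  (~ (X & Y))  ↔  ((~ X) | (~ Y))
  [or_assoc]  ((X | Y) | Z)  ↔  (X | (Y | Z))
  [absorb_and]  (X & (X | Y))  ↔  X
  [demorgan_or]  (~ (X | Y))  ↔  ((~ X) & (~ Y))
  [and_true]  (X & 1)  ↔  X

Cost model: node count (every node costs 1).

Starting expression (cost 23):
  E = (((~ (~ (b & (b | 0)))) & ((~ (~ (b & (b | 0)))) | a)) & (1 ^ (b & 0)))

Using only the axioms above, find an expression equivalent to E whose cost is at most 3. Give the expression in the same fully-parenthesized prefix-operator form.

(b & 1)   [cost 3]

(1) ((~ (~ (b & (b | 0)))) & ((~ (~ (b & (b | 0)))) | a))  =[absorb_and →]=  (~ (~ (b & (b | 0))))    ⊢ ((~ (~ (b & (b | 0)))) & (1 ^ (b & 0)))
(2) (b & 0)  =[and_false →]=  0    ⊢ ((~ (~ (b & (b | 0)))) & (1 ^ 0))
(3) (b & (b | 0))  =[absorb_and →]=  b    ⊢ ((~ (~ b)) & (1 ^ 0))
(4) (1 ^ 0)  =[xor_false →]=  1    ⊢ ((~ (~ b)) & 1)
(5) (~ (~ b))  =[not_not →]=  b    ⊢ cost 3, within 3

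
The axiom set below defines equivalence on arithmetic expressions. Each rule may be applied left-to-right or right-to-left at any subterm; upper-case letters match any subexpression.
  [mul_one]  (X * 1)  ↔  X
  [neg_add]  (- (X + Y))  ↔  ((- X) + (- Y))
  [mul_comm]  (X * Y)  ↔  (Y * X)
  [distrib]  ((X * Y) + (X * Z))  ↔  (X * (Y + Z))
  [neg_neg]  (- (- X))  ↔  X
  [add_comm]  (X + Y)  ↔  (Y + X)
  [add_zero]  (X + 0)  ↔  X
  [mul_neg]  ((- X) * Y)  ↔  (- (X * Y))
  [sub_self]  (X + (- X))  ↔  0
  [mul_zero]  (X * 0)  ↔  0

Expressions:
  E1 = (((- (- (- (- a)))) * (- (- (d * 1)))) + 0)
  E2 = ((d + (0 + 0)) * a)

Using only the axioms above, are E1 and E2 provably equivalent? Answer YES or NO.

YES

1. [neg_neg →] (- (- a))  →  a;  E1 = (((- (- a)) * (- (- (d * 1)))) + 0)
2. [add_zero →] (((- (- a)) * (- (- (d * 1)))) + 0)  →  ((- (- a)) * (- (- (d * 1))))
3. [mul_one →] (d * 1)  →  d;  E1 = ((- (- a)) * (- (- d)))
4. [neg_neg →] (- (- d))  →  d;  E1 = ((- (- a)) * d)
5. [neg_neg →] (- (- a))  →  a;  E1 = (a * d)
6. [add_zero ←] d  →  (d + 0);  E1 = (a * (d + 0))
7. [mul_comm →] (a * (d + 0))  →  ((d + 0) * a)
8. [add_zero ←] 0  →  (0 + 0);  this is E2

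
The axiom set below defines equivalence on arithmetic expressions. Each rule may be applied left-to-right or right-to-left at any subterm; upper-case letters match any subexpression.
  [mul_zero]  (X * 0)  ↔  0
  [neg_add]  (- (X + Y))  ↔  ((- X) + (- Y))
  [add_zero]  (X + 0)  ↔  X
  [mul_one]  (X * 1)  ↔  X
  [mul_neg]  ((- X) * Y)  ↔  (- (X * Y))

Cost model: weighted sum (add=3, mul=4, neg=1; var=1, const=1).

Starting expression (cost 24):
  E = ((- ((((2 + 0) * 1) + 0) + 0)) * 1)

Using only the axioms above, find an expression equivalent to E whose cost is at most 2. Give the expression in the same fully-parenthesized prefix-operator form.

(- 2)   [cost 2]

step 1: mul_one (→) rewrites ((2 + 0) * 1) into (2 + 0), now ((- (((2 + 0) + 0) + 0)) * 1)
step 2: add_zero (→) rewrites (2 + 0) into 2, now ((- ((2 + 0) + 0)) * 1)
step 3: mul_one (→) rewrites ((- ((2 + 0) + 0)) * 1) into (- ((2 + 0) + 0))
step 4: add_zero (→) rewrites (2 + 0) into 2, now (- (2 + 0))
step 5: add_zero (→) rewrites (2 + 0) into 2, reaching cost 2 (bound 2)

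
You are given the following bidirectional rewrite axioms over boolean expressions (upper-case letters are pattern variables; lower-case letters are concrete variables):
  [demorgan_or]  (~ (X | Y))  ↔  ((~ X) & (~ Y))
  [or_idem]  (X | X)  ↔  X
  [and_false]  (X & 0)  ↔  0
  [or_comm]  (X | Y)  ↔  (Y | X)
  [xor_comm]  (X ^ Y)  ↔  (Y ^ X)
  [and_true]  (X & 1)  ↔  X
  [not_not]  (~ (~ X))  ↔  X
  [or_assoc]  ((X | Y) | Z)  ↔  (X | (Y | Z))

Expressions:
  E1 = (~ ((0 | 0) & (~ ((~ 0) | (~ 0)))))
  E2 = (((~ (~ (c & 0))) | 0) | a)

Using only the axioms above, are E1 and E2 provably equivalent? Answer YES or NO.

Every axiom is a valid identity, so a rewrite proof would force E1 and E2 to agree under every assignment.
At a=0, c=0: E1 = 1 but E2 = 0; they differ, so no derivation exists.

NO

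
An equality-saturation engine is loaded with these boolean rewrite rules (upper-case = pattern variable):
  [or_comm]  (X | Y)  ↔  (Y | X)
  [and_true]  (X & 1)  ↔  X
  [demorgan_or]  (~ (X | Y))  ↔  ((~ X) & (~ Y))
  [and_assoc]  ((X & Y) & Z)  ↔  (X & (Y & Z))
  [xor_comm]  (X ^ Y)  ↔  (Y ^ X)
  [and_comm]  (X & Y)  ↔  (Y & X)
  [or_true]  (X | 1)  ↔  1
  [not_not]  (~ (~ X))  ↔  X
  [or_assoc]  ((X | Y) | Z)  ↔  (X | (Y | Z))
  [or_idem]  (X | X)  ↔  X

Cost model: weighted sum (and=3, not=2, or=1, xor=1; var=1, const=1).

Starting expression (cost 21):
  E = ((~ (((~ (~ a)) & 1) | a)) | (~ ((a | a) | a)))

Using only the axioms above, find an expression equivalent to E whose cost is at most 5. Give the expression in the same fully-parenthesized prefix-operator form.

(1) (~ (~ a))  =[not_not →]=  a    ⊢ ((~ ((a & 1) | a)) | (~ ((a | a) | a)))
(2) ((~ ((a & 1) | a)) | (~ ((a | a) | a)))  =[or_comm →]=  ((~ ((a | a) | a)) | (~ ((a & 1) | a)))
(3) (a | a)  =[or_idem →]=  a    ⊢ ((~ (a | a)) | (~ ((a & 1) | a)))
(4) (a & 1)  =[and_true →]=  a    ⊢ ((~ (a | a)) | (~ (a | a)))
(5) ((~ (a | a)) | (~ (a | a)))  =[or_idem →]=  (~ (a | a))    ⊢ cost 5, within 5

(~ (a | a))   [cost 5]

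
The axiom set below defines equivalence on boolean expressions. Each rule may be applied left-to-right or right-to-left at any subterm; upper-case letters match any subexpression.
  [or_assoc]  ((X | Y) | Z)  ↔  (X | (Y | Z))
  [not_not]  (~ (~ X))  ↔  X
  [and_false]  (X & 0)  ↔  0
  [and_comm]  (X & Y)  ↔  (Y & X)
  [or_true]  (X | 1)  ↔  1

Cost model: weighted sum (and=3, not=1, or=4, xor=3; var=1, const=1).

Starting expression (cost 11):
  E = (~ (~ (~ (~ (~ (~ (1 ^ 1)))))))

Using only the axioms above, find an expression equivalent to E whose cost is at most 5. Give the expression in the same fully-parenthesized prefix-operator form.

(1) (~ (~ (~ (~ (1 ^ 1)))))  =[not_not →]=  (~ (~ (1 ^ 1)))    ⊢ (~ (~ (~ (~ (1 ^ 1)))))
(2) (~ (~ (1 ^ 1)))  =[not_not →]=  (1 ^ 1)    ⊢ (~ (~ (1 ^ 1)))
(3) (~ (~ (1 ^ 1)))  =[not_not →]=  (1 ^ 1)    ⊢ cost 5, within 5

(1 ^ 1)   [cost 5]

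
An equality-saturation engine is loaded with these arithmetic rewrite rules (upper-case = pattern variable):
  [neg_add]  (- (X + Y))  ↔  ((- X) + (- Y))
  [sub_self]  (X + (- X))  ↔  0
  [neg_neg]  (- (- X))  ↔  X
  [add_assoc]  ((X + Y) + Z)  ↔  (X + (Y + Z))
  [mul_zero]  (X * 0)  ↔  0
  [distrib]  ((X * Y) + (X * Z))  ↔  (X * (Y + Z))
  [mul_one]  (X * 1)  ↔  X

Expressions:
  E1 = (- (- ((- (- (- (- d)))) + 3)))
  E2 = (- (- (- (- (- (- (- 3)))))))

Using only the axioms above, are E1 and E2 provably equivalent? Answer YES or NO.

All listed rules preserve value, hence provable equivalence implies equal values everywhere; look for a separating assignment.
d=0 gives E1 ↦ 3, E2 ↦ -3; values differ ⇒ not provably equivalent.

NO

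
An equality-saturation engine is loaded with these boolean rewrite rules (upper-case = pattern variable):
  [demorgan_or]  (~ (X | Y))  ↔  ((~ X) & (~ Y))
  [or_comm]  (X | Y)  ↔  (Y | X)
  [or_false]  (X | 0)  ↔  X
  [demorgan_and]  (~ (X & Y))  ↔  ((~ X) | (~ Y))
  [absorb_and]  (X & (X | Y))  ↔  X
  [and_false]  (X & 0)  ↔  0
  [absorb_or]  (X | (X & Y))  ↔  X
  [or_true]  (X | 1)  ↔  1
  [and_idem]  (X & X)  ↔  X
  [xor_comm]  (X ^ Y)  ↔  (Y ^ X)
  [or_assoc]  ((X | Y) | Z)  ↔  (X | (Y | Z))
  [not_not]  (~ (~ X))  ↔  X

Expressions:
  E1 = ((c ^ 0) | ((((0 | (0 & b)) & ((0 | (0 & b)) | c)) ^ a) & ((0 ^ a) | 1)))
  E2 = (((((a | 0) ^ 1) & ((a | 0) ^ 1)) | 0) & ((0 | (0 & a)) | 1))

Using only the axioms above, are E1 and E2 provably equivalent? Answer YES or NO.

NO

The axioms are sound identities: if E1 ↔* E2 then E1 and E2 evaluate identically under any assignment.
Under a=0, b=0, c=0: E1 evaluates to 0, E2 to 1. Distinct ⇒ no rewrite sequence connects them.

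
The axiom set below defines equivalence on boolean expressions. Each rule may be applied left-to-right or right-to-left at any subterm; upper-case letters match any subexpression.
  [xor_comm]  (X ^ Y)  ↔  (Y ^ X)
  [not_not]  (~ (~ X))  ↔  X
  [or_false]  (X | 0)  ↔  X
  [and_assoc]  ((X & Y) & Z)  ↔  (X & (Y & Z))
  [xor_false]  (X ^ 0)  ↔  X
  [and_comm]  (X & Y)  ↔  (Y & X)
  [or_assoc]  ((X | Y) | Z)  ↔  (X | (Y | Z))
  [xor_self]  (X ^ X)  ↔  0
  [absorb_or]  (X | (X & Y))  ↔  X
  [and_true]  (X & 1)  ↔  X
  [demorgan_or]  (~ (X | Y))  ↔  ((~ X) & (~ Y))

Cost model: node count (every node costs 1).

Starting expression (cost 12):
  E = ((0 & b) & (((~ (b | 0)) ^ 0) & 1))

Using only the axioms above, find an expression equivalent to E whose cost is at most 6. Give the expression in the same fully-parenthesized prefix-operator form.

step 1: and_true (→) rewrites (((~ (b | 0)) ^ 0) & 1) into ((~ (b | 0)) ^ 0), now ((0 & b) & ((~ (b | 0)) ^ 0))
step 2: xor_false (→) rewrites ((~ (b | 0)) ^ 0) into (~ (b | 0)), now ((0 & b) & (~ (b | 0)))
step 3: or_false (→) rewrites (b | 0) into b, reaching cost 6 (bound 6)

((0 & b) & (~ b))   [cost 6]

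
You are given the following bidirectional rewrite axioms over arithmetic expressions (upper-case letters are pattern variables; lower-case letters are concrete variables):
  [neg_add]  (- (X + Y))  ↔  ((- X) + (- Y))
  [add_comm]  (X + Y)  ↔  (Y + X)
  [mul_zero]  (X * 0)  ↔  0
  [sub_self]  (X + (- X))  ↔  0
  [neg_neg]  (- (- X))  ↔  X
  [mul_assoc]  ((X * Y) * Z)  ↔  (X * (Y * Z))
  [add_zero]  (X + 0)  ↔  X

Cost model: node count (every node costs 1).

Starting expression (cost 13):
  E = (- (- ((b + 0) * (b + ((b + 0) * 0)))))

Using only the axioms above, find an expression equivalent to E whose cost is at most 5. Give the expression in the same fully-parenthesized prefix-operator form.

1. [neg_neg →] (- (- ((b + 0) * (b + ((b + 0) * 0)))))  →  ((b + 0) * (b + ((b + 0) * 0)))
2. [add_zero →] (b + 0)  →  b;  E = ((b + 0) * (b + (b * 0)))
3. [mul_zero →] (b * 0)  →  0;  E = ((b + 0) * (b + 0))
4. [add_zero →] (b + 0)  →  b;  cost 5 ≤ 5, done

(b * (b + 0))   [cost 5]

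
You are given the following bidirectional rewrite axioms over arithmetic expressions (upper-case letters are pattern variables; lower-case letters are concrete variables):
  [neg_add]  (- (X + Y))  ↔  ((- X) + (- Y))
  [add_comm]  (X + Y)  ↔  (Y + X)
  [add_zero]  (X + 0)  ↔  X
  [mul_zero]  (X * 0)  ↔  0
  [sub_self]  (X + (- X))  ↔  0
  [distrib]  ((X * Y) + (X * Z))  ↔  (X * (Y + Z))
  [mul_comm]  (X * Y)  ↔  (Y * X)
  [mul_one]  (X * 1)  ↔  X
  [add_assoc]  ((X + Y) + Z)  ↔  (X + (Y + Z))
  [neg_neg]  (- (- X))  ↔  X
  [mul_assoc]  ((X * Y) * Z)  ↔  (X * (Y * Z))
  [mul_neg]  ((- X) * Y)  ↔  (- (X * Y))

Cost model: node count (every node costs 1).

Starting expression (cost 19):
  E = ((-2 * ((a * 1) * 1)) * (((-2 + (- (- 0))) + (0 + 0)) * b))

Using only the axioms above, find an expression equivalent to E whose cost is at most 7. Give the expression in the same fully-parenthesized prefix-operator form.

((-2 * a) * (-2 * b))   [cost 7]

(1) (- (- 0))  =[neg_neg →]=  0    ⊢ ((-2 * ((a * 1) * 1)) * (((-2 + 0) + (0 + 0)) * b))
(2) (a * 1)  =[mul_one →]=  a    ⊢ ((-2 * (a * 1)) * (((-2 + 0) + (0 + 0)) * b))
(3) (-2 + 0)  =[add_zero →]=  -2    ⊢ ((-2 * (a * 1)) * ((-2 + (0 + 0)) * b))
(4) (0 + 0)  =[add_zero →]=  0    ⊢ ((-2 * (a * 1)) * ((-2 + 0) * b))
(5) (-2 + 0)  =[add_zero →]=  -2    ⊢ ((-2 * (a * 1)) * (-2 * b))
(6) (a * 1)  =[mul_one →]=  a    ⊢ cost 7, within 7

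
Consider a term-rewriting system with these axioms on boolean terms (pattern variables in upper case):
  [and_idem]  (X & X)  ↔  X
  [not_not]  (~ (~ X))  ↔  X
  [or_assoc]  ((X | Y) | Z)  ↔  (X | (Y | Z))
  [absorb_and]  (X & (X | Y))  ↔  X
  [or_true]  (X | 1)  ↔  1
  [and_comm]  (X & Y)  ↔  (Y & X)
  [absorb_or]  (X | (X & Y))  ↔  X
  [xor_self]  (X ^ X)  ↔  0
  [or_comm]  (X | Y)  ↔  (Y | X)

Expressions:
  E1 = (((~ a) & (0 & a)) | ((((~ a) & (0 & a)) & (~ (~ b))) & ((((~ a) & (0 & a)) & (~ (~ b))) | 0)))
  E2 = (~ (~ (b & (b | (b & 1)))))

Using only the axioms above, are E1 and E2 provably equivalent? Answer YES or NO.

The axioms are sound identities: if E1 ↔* E2 then E1 and E2 evaluate identically under any assignment.
Under a=0, b=1: E1 evaluates to 0, E2 to 1. Distinct ⇒ no rewrite sequence connects them.

NO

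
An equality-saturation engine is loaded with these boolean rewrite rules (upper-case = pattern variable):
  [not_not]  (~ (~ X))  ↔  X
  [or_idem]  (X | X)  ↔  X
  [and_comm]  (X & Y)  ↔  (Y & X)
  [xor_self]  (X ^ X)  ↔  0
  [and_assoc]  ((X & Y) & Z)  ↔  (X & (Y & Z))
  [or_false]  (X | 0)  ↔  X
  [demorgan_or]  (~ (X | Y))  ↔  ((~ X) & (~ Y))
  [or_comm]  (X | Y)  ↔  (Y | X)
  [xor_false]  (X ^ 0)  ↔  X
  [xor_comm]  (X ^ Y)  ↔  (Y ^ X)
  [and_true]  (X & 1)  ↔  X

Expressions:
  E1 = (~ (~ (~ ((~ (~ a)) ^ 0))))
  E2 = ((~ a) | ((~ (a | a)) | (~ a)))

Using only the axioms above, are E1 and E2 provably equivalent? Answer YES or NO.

YES

step 1: not_not (→) rewrites (~ (~ ((~ (~ a)) ^ 0))) into ((~ (~ a)) ^ 0), now (~ ((~ (~ a)) ^ 0))
step 2: not_not (→) rewrites (~ (~ a)) into a, now (~ (a ^ 0))
step 3: xor_false (→) rewrites (a ^ 0) into a, now (~ a)
step 4: or_idem (←) rewrites (~ a) into ((~ a) | (~ a))
step 5: or_idem (←) rewrites (~ a) into ((~ a) | (~ a)), now ((~ a) | ((~ a) | (~ a)))
step 6: or_idem (←) rewrites a into (a | a), which is E2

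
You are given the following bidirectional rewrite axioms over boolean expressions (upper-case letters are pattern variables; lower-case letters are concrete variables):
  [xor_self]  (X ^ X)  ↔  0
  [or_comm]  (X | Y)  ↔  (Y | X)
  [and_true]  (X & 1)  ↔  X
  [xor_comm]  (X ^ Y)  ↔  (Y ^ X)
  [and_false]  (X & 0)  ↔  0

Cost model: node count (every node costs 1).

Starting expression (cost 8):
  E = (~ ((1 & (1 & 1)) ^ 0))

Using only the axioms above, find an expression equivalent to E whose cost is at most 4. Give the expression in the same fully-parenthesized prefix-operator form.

(1) (1 & 1)  =[and_true →]=  1    ⊢ (~ ((1 & 1) ^ 0))
(2) (1 & 1)  =[and_true →]=  1    ⊢ cost 4, within 4

(~ (1 ^ 0))   [cost 4]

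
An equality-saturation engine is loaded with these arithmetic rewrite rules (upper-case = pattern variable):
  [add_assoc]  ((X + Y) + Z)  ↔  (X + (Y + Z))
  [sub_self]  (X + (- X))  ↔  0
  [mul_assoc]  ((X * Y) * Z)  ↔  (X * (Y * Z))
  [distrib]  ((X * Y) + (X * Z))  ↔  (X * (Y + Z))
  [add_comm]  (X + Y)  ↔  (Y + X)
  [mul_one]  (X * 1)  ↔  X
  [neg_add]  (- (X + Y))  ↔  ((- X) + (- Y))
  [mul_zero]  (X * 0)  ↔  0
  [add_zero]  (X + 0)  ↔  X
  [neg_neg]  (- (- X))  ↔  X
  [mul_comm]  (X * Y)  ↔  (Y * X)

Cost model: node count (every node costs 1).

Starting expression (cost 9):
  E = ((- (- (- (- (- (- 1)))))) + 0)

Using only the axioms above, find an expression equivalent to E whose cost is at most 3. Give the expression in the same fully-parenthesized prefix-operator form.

(- (- 1))   [cost 3]

1. [neg_neg →] (- (- 1))  →  1;  E = ((- (- (- (- 1)))) + 0)
2. [add_zero →] ((- (- (- (- 1)))) + 0)  →  (- (- (- (- 1))))
3. [neg_neg →] (- (- (- 1)))  →  (- 1);  cost 3 ≤ 3, done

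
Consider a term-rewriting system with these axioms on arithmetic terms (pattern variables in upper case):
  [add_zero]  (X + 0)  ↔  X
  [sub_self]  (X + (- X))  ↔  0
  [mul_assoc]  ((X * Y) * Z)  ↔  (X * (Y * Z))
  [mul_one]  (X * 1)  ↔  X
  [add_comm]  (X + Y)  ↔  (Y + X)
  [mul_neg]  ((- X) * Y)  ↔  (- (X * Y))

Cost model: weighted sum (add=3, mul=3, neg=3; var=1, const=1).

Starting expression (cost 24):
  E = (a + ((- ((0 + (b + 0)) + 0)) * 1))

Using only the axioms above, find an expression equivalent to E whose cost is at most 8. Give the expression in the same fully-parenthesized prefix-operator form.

(a + (- b))   [cost 8]

step 1: add_zero (→) rewrites ((0 + (b + 0)) + 0) into (0 + (b + 0)), now (a + ((- (0 + (b + 0))) * 1))
step 2: add_zero (→) rewrites (b + 0) into b, now (a + ((- (0 + b)) * 1))
step 3: add_comm (→) rewrites (0 + b) into (b + 0), now (a + ((- (b + 0)) * 1))
step 4: mul_one (→) rewrites ((- (b + 0)) * 1) into (- (b + 0)), now (a + (- (b + 0)))
step 5: add_zero (→) rewrites (b + 0) into b, reaching cost 8 (bound 8)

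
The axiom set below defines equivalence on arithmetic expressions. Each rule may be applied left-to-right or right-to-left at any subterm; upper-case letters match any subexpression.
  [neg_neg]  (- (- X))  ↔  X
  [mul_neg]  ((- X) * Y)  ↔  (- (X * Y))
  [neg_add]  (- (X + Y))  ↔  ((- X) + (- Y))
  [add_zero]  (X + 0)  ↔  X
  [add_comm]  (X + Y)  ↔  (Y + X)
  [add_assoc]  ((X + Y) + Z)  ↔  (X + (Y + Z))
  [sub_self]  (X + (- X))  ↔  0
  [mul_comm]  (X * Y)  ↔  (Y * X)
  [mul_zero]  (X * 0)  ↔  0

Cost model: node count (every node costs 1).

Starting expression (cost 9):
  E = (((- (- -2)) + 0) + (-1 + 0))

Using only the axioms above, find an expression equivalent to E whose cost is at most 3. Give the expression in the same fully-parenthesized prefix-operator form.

1. [add_zero →] ((- (- -2)) + 0)  →  (- (- -2));  E = ((- (- -2)) + (-1 + 0))
2. [add_zero →] (-1 + 0)  →  -1;  E = ((- (- -2)) + -1)
3. [neg_neg →] (- (- -2))  →  -2;  cost 3 ≤ 3, done

(-2 + -1)   [cost 3]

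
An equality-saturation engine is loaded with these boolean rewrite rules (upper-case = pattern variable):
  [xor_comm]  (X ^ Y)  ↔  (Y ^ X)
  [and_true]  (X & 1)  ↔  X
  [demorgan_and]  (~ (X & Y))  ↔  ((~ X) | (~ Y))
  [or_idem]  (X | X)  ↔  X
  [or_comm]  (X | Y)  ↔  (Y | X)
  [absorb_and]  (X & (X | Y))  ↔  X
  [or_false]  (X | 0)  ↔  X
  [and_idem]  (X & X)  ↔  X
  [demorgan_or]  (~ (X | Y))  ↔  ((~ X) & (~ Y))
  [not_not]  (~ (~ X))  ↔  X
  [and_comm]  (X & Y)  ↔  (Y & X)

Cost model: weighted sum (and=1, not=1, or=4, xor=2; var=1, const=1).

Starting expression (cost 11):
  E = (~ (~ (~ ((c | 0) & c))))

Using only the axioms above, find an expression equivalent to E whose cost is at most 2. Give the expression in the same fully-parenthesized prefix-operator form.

step 1: or_false (→) rewrites (c | 0) into c, now (~ (~ (~ (c & c))))
step 2: and_idem (→) rewrites (c & c) into c, now (~ (~ (~ c)))
step 3: not_not (→) rewrites (~ (~ (~ c))) into (~ c), reaching cost 2 (bound 2)

(~ c)   [cost 2]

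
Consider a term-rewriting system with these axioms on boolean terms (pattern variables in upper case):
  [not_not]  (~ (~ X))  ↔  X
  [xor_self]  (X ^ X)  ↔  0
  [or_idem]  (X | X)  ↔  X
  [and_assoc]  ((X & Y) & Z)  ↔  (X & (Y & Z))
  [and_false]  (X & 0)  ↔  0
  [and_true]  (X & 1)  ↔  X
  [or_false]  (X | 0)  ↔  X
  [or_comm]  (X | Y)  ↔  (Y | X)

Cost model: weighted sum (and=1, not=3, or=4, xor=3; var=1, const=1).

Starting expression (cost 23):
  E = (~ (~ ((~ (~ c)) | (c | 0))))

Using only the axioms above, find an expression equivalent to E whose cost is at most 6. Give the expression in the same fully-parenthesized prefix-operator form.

(c | c)   [cost 6]

(1) (~ (~ ((~ (~ c)) | (c | 0))))  =[not_not →]=  ((~ (~ c)) | (c | 0))
(2) (~ (~ c))  =[not_not →]=  c    ⊢ (c | (c | 0))
(3) (c | 0)  =[or_false →]=  c    ⊢ cost 6, within 6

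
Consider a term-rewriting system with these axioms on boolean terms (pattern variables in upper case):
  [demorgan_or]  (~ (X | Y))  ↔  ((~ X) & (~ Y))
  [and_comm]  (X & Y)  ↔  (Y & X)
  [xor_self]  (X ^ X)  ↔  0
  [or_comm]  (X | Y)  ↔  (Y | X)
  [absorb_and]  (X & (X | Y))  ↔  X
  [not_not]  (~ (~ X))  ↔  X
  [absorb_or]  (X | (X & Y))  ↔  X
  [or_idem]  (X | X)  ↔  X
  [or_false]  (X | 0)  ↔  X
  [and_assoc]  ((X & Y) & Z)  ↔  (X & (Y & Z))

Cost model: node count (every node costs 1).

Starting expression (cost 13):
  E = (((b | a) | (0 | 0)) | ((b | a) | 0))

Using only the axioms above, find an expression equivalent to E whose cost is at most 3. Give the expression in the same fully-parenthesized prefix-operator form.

(b | a)   [cost 3]

step 1: or_idem (→) rewrites (0 | 0) into 0, now (((b | a) | 0) | ((b | a) | 0))
step 2: or_idem (→) rewrites (((b | a) | 0) | ((b | a) | 0)) into ((b | a) | 0)
step 3: or_false (→) rewrites ((b | a) | 0) into (b | a), reaching cost 3 (bound 3)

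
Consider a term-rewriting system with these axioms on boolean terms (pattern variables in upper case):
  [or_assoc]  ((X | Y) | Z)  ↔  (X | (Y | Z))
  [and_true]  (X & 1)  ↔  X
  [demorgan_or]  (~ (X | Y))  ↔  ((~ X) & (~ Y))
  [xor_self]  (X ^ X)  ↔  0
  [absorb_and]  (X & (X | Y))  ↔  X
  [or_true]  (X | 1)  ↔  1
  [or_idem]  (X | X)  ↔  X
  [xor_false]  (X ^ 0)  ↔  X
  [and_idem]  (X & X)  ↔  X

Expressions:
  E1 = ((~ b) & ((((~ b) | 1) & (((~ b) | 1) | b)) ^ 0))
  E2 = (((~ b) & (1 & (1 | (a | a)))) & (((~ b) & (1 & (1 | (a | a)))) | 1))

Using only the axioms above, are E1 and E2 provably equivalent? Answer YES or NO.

YES

step 1: absorb_and (→) rewrites (((~ b) | 1) & (((~ b) | 1) | b)) into ((~ b) | 1), now ((~ b) & (((~ b) | 1) ^ 0))
step 2: xor_false (→) rewrites (((~ b) | 1) ^ 0) into ((~ b) | 1), now ((~ b) & ((~ b) | 1))
step 3: absorb_and (→) rewrites ((~ b) & ((~ b) | 1)) into (~ b)
step 4: and_true (←) rewrites (~ b) into ((~ b) & 1)
step 5: absorb_and (←) rewrites 1 into (1 & (1 | a)), now ((~ b) & (1 & (1 | a)))
step 6: or_idem (←) rewrites a into (a | a), now ((~ b) & (1 & (1 | (a | a))))
step 7: absorb_and (←) rewrites ((~ b) & (1 & (1 | (a | a)))) into (((~ b) & (1 & (1 | (a | a)))) & (((~ b) & (1 & (1 | (a | a)))) | 1)), which is E2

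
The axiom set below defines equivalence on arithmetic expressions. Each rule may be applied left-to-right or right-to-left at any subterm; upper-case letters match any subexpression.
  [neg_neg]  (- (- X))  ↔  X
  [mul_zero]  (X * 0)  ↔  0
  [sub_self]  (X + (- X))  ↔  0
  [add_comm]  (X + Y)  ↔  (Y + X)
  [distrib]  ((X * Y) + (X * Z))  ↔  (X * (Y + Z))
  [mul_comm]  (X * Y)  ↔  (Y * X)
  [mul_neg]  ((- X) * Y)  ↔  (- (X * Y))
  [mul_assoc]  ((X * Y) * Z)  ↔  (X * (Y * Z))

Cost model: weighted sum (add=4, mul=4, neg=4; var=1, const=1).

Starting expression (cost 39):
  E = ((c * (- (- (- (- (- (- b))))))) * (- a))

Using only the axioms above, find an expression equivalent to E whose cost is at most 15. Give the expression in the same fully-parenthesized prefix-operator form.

((c * b) * (- a))   [cost 15]

step 1: neg_neg (→) rewrites (- (- (- (- (- (- b)))))) into (- (- (- (- b)))), now ((c * (- (- (- (- b))))) * (- a))
step 2: neg_neg (→) rewrites (- (- (- (- b)))) into (- (- b)), now ((c * (- (- b))) * (- a))
step 3: neg_neg (→) rewrites (- (- b)) into b, reaching cost 15 (bound 15)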